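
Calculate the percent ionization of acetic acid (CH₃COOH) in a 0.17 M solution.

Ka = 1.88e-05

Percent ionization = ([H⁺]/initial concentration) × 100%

Using Ka equilibrium: x² + Ka×x - Ka×C = 0. Solving: [H⁺] = 1.7784e-03. Percent = (1.7784e-03/0.17) × 100

Percent ionization = 1.05%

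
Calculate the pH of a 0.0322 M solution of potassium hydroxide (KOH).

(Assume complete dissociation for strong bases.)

[OH⁻] = 0.0322 M for strong base. pOH = -log[OH⁻] = 1.49, pH = 14 - pOH

pH = 12.51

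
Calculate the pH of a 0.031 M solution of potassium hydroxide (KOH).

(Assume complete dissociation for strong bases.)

[OH⁻] = 0.031 M for strong base. pOH = -log[OH⁻] = 1.51, pH = 14 - pOH

pH = 12.49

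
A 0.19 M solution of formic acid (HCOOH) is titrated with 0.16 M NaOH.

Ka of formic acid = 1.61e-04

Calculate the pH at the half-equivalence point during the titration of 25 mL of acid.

At half-equivalence [HA] = [A⁻], so Henderson-Hasselbalch gives pH = pKa = -log(1.61e-04) = 3.79.

pH = pKa = 3.79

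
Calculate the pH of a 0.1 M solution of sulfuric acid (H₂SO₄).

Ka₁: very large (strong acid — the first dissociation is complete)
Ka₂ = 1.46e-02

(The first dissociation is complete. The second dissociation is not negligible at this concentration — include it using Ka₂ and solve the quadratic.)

First dissociation is complete: [H⁺]₀ = [HSO₄⁻]₀ = C = 0.1 M. Second dissociation HSO₄⁻ ⇌ H⁺ + SO₄²⁻: let x = [SO₄²⁻]. Ka₂ = (C + x)·x / (C − x) = 1.46e-02 → x² + (C + Ka₂)·x − Ka₂·C = 0 → x² + 0.11460·x − 1.460e-03 = 0. x = (−0.11460 + √(0.11460² + 4 × 1.460e-03)) / 2 = 1.1572e-02 M. [H⁺] = C + x = 0.1 + 1.1572e-02 = 1.1157e-01 M. pH = -log(1.1157e-01) = 0.95.

pH = 0.95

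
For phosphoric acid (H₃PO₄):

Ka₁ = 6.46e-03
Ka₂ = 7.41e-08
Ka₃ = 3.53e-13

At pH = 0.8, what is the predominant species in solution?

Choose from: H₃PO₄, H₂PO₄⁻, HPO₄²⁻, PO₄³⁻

pKa₁ = 2.19, pKa₂ = 7.13, pKa₃ = 12.45. For a polyprotic acid the predominant species crosses at each pKa: below pKa_n the protonated form dominates, above it the deprotonated form does. At pH = 0.8, the predominant species is H₃PO₄.

H₃PO₄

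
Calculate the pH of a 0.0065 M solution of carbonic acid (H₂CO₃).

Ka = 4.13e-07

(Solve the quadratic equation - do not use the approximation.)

x² + Ka×x - Ka×C = 0. Using quadratic formula: [H⁺] = 5.1606e-05

pH = 4.29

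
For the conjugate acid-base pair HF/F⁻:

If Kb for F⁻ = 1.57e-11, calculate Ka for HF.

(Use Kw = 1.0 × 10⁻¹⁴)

For a conjugate pair Ka × Kb = Kw, so Ka = Kw/Kb = 1.0 × 10⁻¹⁴ / 1.57e-11 = 6.37e-04.

K_a = 6.37e-04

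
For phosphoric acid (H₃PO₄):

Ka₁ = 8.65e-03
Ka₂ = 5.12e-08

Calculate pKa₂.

pKa₂ = -log(Ka₂) = -log(5.12e-08) = 7.29.

pK_{a2} = 7.29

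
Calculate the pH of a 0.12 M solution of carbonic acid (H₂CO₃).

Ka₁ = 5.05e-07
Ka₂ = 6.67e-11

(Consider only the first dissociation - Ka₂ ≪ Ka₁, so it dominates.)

First dissociation dominates. From Ka₁ = [H⁺][HA⁻]/[H₂A], x² + Ka₁·x − Ka₁·C = 0 with C = 0.12 M and Ka₁ = 5.05e-07. Solving: [H⁺] = (−Ka₁ + √(Ka₁² + 4·Ka₁·C)) / 2 = 2.4592e-04 M. pH = -log(2.4592e-04) = 3.61.

pH = 3.61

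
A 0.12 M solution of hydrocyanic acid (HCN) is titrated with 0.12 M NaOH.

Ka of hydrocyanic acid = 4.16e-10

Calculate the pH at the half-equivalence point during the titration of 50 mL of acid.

At half-equivalence [HA] = [A⁻], so Henderson-Hasselbalch gives pH = pKa = -log(4.16e-10) = 9.38.

pH = pKa = 9.38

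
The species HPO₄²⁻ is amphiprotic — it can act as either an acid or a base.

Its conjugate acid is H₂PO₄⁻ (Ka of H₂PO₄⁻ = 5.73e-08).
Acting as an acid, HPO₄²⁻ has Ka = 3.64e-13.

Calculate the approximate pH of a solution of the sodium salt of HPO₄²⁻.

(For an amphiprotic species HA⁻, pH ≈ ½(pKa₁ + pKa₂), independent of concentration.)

pKa₁ = -log(5.73e-08) = 7.24; pKa₂ = -log(3.64e-13) = 12.44. For an amphiprotic species, pH ≈ ½(pKa₁ + pKa₂) = ½(7.24 + 12.44) = 9.84.

pH = 9.84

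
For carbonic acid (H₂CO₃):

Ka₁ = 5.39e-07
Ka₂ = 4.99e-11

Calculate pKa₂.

pKa₂ = -log(Ka₂) = -log(4.99e-11) = 10.30.

pK_{a2} = 10.30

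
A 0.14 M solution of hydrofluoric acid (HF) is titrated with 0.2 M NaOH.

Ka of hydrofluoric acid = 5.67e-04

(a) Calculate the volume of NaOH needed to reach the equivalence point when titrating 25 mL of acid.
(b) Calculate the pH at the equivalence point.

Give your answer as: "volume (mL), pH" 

moles acid = 0.14 × 25/1000 = 0.0035 mol; V_base = moles/0.2 × 1000 = 17.5 mL. At equivalence only the conjugate base is present: [A⁻] = 0.0035/0.043 = 8.2353e-02 M. Kb = Kw/Ka = 1.76e-11; [OH⁻] = √(Kb × [A⁻]) = 1.2052e-06; pOH = 5.92; pH = 14 - pOH = 8.08.

V = 17.5 mL, pH = 8.08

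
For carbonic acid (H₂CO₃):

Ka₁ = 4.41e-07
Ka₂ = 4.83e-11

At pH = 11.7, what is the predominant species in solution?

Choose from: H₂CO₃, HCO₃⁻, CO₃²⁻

pKa₁ = 6.36, pKa₂ = 10.32. For a polyprotic acid the predominant species crosses at each pKa: below pKa_n the protonated form dominates, above it the deprotonated form does. At pH = 11.7, the predominant species is CO₃²⁻.

CO₃²⁻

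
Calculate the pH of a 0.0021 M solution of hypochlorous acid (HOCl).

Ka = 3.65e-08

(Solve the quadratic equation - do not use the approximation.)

x² + Ka×x - Ka×C = 0. Using quadratic formula: [H⁺] = 8.7368e-06

pH = 5.06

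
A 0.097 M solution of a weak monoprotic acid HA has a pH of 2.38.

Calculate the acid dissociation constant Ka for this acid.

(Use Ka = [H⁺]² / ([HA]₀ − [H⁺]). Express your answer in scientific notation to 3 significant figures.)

[H⁺] = 10^(−pH) = 10^(−2.38) = 4.169e-03 M. For HA ⇌ H⁺ + A⁻, Ka = [H⁺][A⁻]/[HA] = [H⁺]² / ([HA]₀ − [H⁺]) = (4.169e-03)² / (0.097 − 4.169e-03) = 1.87e-04.

K_a = 1.87e-04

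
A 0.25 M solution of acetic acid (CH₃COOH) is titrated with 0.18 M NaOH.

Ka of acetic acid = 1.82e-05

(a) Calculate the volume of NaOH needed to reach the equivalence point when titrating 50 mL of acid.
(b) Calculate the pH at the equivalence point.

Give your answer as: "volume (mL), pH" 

moles acid = 0.25 × 50/1000 = 0.0125 mol; V_base = moles/0.18 × 1000 = 69.4 mL. At equivalence only the conjugate base is present: [A⁻] = 0.0125/0.119 = 1.0465e-01 M. Kb = Kw/Ka = 5.49e-10; [OH⁻] = √(Kb × [A⁻]) = 7.5829e-06; pOH = 5.12; pH = 14 - pOH = 8.88.

V = 69.4 mL, pH = 8.88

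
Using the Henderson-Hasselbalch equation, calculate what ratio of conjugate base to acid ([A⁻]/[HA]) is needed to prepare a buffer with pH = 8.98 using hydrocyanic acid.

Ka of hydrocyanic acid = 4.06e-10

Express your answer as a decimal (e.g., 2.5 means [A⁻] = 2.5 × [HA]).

pKa = -log(4.06e-10) = 9.3915. pH = pKa + log([A⁻]/[HA]), so log([A⁻]/[HA]) = pH − pKa = 8.98 − 9.3915 = -0.4115. [A⁻]/[HA] = 10^(-0.4115) = 0.388

[A⁻]/[HA] = 0.388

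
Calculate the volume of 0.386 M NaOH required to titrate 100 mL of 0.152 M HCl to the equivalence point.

At equivalence: moles acid = moles base. moles HCl = 0.152 × 100/1000 = 0.0152 mol. V_base = moles / 0.386 × 1000 = 39.4 mL.

V_{base} = 39.4 mL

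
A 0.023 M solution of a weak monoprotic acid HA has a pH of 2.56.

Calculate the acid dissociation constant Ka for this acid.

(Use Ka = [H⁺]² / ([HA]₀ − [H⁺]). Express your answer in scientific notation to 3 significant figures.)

[H⁺] = 10^(−pH) = 10^(−2.56) = 2.754e-03 M. For HA ⇌ H⁺ + A⁻, Ka = [H⁺][A⁻]/[HA] = [H⁺]² / ([HA]₀ − [H⁺]) = (2.754e-03)² / (0.023 − 2.754e-03) = 3.75e-04.

K_a = 3.75e-04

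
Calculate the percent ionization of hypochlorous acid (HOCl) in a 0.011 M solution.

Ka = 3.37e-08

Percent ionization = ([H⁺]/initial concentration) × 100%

Using Ka equilibrium: x² + Ka×x - Ka×C = 0. Solving: [H⁺] = 1.9237e-05. Percent = (1.9237e-05/0.011) × 100

Percent ionization = 0.175%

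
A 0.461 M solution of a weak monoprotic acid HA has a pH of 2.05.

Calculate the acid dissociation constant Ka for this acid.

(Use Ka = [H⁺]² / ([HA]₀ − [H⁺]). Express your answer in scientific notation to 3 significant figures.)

[H⁺] = 10^(−pH) = 10^(−2.05) = 8.913e-03 M. For HA ⇌ H⁺ + A⁻, Ka = [H⁺][A⁻]/[HA] = [H⁺]² / ([HA]₀ − [H⁺]) = (8.913e-03)² / (0.461 − 8.913e-03) = 1.76e-04.

K_a = 1.76e-04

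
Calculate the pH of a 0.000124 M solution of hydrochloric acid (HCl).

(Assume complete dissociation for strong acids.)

[H⁺] = 0.000124 M for strong acid. pH = -log[H⁺] = -log(0.000124)

pH = 3.91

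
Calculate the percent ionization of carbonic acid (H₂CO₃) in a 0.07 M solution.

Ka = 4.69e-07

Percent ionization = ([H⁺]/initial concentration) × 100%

Using Ka equilibrium: x² + Ka×x - Ka×C = 0. Solving: [H⁺] = 1.8096e-04. Percent = (1.8096e-04/0.07) × 100

Percent ionization = 0.259%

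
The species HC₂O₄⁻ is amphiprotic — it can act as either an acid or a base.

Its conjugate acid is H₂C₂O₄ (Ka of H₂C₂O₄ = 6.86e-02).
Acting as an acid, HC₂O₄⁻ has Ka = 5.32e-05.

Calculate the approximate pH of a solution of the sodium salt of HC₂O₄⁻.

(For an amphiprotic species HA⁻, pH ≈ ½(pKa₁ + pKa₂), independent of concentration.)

pKa₁ = -log(6.86e-02) = 1.16; pKa₂ = -log(5.32e-05) = 4.27. For an amphiprotic species, pH ≈ ½(pKa₁ + pKa₂) = ½(1.16 + 4.27) = 2.72.

pH = 2.72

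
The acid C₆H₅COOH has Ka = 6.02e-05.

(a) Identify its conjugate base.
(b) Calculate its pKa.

(a) The conjugate base is formed by removing one H⁺ from C₆H₅COOH, giving C₆H₅COO⁻. (b) pKa = -log(Ka) = -log(6.02e-05) = 4.22.

Conjugate base: C₆H₅COO⁻; pK_a = 4.22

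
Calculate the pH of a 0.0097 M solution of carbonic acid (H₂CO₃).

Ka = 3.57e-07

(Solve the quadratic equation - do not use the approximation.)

x² + Ka×x - Ka×C = 0. Using quadratic formula: [H⁺] = 5.8668e-05

pH = 4.23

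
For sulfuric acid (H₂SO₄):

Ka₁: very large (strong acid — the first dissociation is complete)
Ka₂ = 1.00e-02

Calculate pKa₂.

pKa₂ = -log(Ka₂) = -log(1.00e-02) = 2.00.

pK_{a2} = 2.00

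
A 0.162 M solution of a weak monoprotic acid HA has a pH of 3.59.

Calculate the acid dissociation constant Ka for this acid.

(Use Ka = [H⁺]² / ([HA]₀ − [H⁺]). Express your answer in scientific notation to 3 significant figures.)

[H⁺] = 10^(−pH) = 10^(−3.59) = 2.570e-04 M. For HA ⇌ H⁺ + A⁻, Ka = [H⁺][A⁻]/[HA] = [H⁺]² / ([HA]₀ − [H⁺]) = (2.570e-04)² / (0.162 − 2.570e-04) = 4.08e-07.

K_a = 4.08e-07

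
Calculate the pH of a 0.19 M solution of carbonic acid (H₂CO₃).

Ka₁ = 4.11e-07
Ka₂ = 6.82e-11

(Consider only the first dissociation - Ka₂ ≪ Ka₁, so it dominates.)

First dissociation dominates. From Ka₁ = [H⁺][HA⁻]/[H₂A], x² + Ka₁·x − Ka₁·C = 0 with C = 0.19 M and Ka₁ = 4.11e-07. Solving: [H⁺] = (−Ka₁ + √(Ka₁² + 4·Ka₁·C)) / 2 = 2.7924e-04 M. pH = -log(2.7924e-04) = 3.55.

pH = 3.55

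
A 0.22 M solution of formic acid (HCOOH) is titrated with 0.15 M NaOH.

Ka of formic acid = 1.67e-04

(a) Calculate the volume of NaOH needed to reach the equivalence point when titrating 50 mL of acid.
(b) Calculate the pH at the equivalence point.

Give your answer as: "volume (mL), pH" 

moles acid = 0.22 × 50/1000 = 0.011 mol; V_base = moles/0.15 × 1000 = 73.3 mL. At equivalence only the conjugate base is present: [A⁻] = 0.011/0.123 = 8.9189e-02 M. Kb = Kw/Ka = 5.99e-11; [OH⁻] = √(Kb × [A⁻]) = 2.3110e-06; pOH = 5.64; pH = 14 - pOH = 8.36.

V = 73.3 mL, pH = 8.36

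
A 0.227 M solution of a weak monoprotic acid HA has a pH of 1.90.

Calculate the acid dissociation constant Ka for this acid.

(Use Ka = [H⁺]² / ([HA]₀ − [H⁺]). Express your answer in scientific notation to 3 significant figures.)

[H⁺] = 10^(−pH) = 10^(−1.90) = 1.259e-02 M. For HA ⇌ H⁺ + A⁻, Ka = [H⁺][A⁻]/[HA] = [H⁺]² / ([HA]₀ − [H⁺]) = (1.259e-02)² / (0.227 − 1.259e-02) = 7.39e-04.

K_a = 7.39e-04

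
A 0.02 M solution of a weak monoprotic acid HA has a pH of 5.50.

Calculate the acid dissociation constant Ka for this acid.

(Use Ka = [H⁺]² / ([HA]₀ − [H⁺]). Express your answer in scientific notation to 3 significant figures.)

[H⁺] = 10^(−pH) = 10^(−5.50) = 3.162e-06 M. For HA ⇌ H⁺ + A⁻, Ka = [H⁺][A⁻]/[HA] = [H⁺]² / ([HA]₀ − [H⁺]) = (3.162e-06)² / (0.02 − 3.162e-06) = 5.00e-10.

K_a = 5.00e-10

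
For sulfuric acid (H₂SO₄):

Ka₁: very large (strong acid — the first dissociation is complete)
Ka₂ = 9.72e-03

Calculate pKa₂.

pKa₂ = -log(Ka₂) = -log(9.72e-03) = 2.01.

pK_{a2} = 2.01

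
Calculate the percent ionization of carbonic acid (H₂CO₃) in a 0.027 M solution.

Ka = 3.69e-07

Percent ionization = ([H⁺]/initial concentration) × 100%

Using Ka equilibrium: x² + Ka×x - Ka×C = 0. Solving: [H⁺] = 9.9630e-05. Percent = (9.9630e-05/0.027) × 100

Percent ionization = 0.369%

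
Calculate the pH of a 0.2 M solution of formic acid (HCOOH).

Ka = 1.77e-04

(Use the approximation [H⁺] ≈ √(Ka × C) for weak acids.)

[H⁺] = √(Ka × C) = √(1.77e-04 × 0.2) = 5.9498e-03. pH = -log(5.9498e-03)

pH = 2.23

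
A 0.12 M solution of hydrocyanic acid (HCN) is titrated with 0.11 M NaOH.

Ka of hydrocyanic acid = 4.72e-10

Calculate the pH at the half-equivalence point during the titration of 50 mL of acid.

At half-equivalence [HA] = [A⁻], so Henderson-Hasselbalch gives pH = pKa = -log(4.72e-10) = 9.33.

pH = pKa = 9.33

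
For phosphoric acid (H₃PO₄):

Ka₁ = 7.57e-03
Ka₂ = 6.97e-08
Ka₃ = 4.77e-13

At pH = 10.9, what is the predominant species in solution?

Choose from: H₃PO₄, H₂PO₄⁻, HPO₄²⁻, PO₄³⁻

pKa₁ = 2.12, pKa₂ = 7.16, pKa₃ = 12.32. For a polyprotic acid the predominant species crosses at each pKa: below pKa_n the protonated form dominates, above it the deprotonated form does. At pH = 10.9, the predominant species is HPO₄²⁻.

HPO₄²⁻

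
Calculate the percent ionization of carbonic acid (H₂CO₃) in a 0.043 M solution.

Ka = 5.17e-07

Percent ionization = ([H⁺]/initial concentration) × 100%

Using Ka equilibrium: x² + Ka×x - Ka×C = 0. Solving: [H⁺] = 1.4884e-04. Percent = (1.4884e-04/0.043) × 100

Percent ionization = 0.346%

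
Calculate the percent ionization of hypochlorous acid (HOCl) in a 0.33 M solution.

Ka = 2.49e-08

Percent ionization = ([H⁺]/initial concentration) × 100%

Using Ka equilibrium: x² + Ka×x - Ka×C = 0. Solving: [H⁺] = 9.0635e-05. Percent = (9.0635e-05/0.33) × 100

Percent ionization = 0.0275%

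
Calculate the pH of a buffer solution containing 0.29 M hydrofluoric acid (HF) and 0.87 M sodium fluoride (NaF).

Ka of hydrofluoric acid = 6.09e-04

pKa = -log(6.09e-04) = 3.22. pH = pKa + log([A⁻]/[HA]) = 3.22 + log(0.87/0.29)

pH = 3.69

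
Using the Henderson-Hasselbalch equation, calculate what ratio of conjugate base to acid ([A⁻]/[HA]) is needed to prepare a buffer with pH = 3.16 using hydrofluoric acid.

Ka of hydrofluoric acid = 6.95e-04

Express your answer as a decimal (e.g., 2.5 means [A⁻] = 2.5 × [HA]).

pKa = -log(6.95e-04) = 3.1580. pH = pKa + log([A⁻]/[HA]), so log([A⁻]/[HA]) = pH − pKa = 3.16 − 3.1580 = 0.0020. [A⁻]/[HA] = 10^(0.0020) = 1.00

[A⁻]/[HA] = 1.00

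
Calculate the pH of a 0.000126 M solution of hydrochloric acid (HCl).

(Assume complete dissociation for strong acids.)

[H⁺] = 0.000126 M for strong acid. pH = -log[H⁺] = -log(0.000126)

pH = 3.90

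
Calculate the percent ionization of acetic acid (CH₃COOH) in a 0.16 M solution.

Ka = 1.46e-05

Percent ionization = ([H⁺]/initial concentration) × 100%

Using Ka equilibrium: x² + Ka×x - Ka×C = 0. Solving: [H⁺] = 1.5211e-03. Percent = (1.5211e-03/0.16) × 100

Percent ionization = 0.951%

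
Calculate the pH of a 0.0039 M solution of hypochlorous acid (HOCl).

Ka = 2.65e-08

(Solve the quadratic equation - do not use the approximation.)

x² + Ka×x - Ka×C = 0. Using quadratic formula: [H⁺] = 1.0153e-05

pH = 4.99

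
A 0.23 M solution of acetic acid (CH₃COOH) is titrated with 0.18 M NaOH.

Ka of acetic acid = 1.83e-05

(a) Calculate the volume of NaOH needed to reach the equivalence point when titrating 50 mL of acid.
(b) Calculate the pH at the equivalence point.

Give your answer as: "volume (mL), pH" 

moles acid = 0.23 × 50/1000 = 0.0115 mol; V_base = moles/0.18 × 1000 = 63.9 mL. At equivalence only the conjugate base is present: [A⁻] = 0.0115/0.114 = 1.0098e-01 M. Kb = Kw/Ka = 5.46e-10; [OH⁻] = √(Kb × [A⁻]) = 7.4282e-06; pOH = 5.13; pH = 14 - pOH = 8.87.

V = 63.9 mL, pH = 8.87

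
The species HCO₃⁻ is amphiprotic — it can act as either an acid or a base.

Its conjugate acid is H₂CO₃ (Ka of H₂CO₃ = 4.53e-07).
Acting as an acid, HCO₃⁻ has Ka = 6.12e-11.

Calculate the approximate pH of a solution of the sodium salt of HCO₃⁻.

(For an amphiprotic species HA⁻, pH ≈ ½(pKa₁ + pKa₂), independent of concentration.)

pKa₁ = -log(4.53e-07) = 6.34; pKa₂ = -log(6.12e-11) = 10.21. For an amphiprotic species, pH ≈ ½(pKa₁ + pKa₂) = ½(6.34 + 10.21) = 8.28.

pH = 8.28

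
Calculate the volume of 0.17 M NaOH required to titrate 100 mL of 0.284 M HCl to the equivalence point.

At equivalence: moles acid = moles base. moles HCl = 0.284 × 100/1000 = 0.0284 mol. V_base = moles / 0.17 × 1000 = 167.1 mL.

V_{base} = 167.1 mL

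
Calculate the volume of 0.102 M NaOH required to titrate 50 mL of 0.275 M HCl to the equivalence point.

At equivalence: moles acid = moles base. moles HCl = 0.275 × 50/1000 = 0.01375 mol. V_base = moles / 0.102 × 1000 = 134.8 mL.

V_{base} = 134.8 mL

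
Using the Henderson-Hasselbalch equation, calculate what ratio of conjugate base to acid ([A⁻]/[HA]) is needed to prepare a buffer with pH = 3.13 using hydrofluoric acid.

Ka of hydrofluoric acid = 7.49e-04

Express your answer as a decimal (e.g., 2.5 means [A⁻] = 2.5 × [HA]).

pKa = -log(7.49e-04) = 3.1255. pH = pKa + log([A⁻]/[HA]), so log([A⁻]/[HA]) = pH − pKa = 3.13 − 3.1255 = 0.0045. [A⁻]/[HA] = 10^(0.0045) = 1.01

[A⁻]/[HA] = 1.01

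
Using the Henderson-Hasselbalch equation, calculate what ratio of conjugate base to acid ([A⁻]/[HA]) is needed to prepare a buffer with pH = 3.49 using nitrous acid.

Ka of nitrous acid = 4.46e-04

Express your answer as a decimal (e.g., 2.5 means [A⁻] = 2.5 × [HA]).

pKa = -log(4.46e-04) = 3.3507. pH = pKa + log([A⁻]/[HA]), so log([A⁻]/[HA]) = pH − pKa = 3.49 − 3.3507 = 0.1393. [A⁻]/[HA] = 10^(0.1393) = 1.38

[A⁻]/[HA] = 1.38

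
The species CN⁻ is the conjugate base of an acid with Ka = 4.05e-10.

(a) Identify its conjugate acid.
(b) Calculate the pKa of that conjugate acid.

(a) The conjugate acid is formed by adding one H⁺ to CN⁻, giving HCN. (b) pKa = -log(Ka) = -log(4.05e-10) = 9.39.

Conjugate acid: HCN; pK_a = 9.39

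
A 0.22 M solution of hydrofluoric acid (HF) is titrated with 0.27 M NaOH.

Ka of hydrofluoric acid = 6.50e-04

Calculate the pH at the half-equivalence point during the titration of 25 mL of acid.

At half-equivalence [HA] = [A⁻], so Henderson-Hasselbalch gives pH = pKa = -log(6.50e-04) = 3.19.

pH = pKa = 3.19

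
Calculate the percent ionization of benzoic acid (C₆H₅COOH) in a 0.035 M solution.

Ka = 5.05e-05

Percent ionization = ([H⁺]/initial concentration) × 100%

Using Ka equilibrium: x² + Ka×x - Ka×C = 0. Solving: [H⁺] = 1.3045e-03. Percent = (1.3045e-03/0.035) × 100

Percent ionization = 3.73%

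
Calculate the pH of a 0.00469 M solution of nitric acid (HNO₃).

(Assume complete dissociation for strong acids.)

[H⁺] = 0.00469 M for strong acid. pH = -log[H⁺] = -log(0.00469)

pH = 2.33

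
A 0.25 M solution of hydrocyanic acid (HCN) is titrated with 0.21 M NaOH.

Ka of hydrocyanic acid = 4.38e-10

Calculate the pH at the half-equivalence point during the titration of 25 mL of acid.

At half-equivalence [HA] = [A⁻], so Henderson-Hasselbalch gives pH = pKa = -log(4.38e-10) = 9.36.

pH = pKa = 9.36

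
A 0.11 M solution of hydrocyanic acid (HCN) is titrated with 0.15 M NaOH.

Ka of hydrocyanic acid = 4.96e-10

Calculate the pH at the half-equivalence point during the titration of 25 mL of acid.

At half-equivalence [HA] = [A⁻], so Henderson-Hasselbalch gives pH = pKa = -log(4.96e-10) = 9.30.

pH = pKa = 9.30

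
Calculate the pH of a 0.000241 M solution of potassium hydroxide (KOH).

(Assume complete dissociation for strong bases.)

[OH⁻] = 0.000241 M for strong base. pOH = -log[OH⁻] = 3.62, pH = 14 - pOH

pH = 10.38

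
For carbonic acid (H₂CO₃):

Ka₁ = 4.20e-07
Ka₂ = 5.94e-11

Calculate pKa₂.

pKa₂ = -log(Ka₂) = -log(5.94e-11) = 10.23.

pK_{a2} = 10.23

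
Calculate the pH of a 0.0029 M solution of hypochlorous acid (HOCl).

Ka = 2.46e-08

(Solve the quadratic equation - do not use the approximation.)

x² + Ka×x - Ka×C = 0. Using quadratic formula: [H⁺] = 8.4340e-06

pH = 5.07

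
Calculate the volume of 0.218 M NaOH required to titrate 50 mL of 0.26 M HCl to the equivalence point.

At equivalence: moles acid = moles base. moles HCl = 0.26 × 50/1000 = 0.013 mol. V_base = moles / 0.218 × 1000 = 59.6 mL.

V_{base} = 59.6 mL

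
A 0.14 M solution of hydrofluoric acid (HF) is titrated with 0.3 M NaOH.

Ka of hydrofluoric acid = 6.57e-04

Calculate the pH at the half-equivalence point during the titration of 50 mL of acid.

At half-equivalence [HA] = [A⁻], so Henderson-Hasselbalch gives pH = pKa = -log(6.57e-04) = 3.18.

pH = pKa = 3.18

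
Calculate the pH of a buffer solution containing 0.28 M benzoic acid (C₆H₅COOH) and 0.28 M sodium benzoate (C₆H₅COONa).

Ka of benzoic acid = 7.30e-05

pKa = -log(7.30e-05) = 4.14. pH = pKa + log([A⁻]/[HA]) = 4.14 + log(0.28/0.28)

pH = 4.14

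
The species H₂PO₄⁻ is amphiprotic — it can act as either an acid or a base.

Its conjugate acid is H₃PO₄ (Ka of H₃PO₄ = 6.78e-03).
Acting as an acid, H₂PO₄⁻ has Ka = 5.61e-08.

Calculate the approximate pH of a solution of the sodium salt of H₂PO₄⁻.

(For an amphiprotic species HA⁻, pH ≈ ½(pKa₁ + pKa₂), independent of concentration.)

pKa₁ = -log(6.78e-03) = 2.17; pKa₂ = -log(5.61e-08) = 7.25. For an amphiprotic species, pH ≈ ½(pKa₁ + pKa₂) = ½(2.17 + 7.25) = 4.71.

pH = 4.71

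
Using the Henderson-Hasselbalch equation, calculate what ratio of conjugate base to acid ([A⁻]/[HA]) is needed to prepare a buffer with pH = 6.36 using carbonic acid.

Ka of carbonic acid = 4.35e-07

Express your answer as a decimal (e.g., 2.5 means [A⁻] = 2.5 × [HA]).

pKa = -log(4.35e-07) = 6.3615. pH = pKa + log([A⁻]/[HA]), so log([A⁻]/[HA]) = pH − pKa = 6.36 − 6.3615 = -0.0015. [A⁻]/[HA] = 10^(-0.0015) = 0.997

[A⁻]/[HA] = 0.997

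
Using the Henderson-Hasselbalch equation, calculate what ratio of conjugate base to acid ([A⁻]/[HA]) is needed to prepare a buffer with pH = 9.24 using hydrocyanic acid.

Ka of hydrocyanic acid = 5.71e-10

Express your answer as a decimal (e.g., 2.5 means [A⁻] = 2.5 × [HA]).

pKa = -log(5.71e-10) = 9.2434. pH = pKa + log([A⁻]/[HA]), so log([A⁻]/[HA]) = pH − pKa = 9.24 − 9.2434 = -0.0034. [A⁻]/[HA] = 10^(-0.0034) = 0.992

[A⁻]/[HA] = 0.992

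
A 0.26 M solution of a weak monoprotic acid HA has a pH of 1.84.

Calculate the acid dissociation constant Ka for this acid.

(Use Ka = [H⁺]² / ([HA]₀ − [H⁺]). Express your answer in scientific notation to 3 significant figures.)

[H⁺] = 10^(−pH) = 10^(−1.84) = 1.445e-02 M. For HA ⇌ H⁺ + A⁻, Ka = [H⁺][A⁻]/[HA] = [H⁺]² / ([HA]₀ − [H⁺]) = (1.445e-02)² / (0.26 − 1.445e-02) = 8.51e-04.

K_a = 8.51e-04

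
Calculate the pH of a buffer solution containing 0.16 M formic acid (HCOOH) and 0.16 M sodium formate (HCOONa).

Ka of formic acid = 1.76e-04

pKa = -log(1.76e-04) = 3.75. pH = pKa + log([A⁻]/[HA]) = 3.75 + log(0.16/0.16)

pH = 3.75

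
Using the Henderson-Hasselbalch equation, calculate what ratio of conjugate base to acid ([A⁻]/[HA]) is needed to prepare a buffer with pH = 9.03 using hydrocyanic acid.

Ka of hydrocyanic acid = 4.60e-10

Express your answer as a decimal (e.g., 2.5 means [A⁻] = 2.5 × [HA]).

pKa = -log(4.60e-10) = 9.3372. pH = pKa + log([A⁻]/[HA]), so log([A⁻]/[HA]) = pH − pKa = 9.03 − 9.3372 = -0.3072. [A⁻]/[HA] = 10^(-0.3072) = 0.493

[A⁻]/[HA] = 0.493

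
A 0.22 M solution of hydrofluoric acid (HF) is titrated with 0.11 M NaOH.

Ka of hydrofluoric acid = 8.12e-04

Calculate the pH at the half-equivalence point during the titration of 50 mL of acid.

At half-equivalence [HA] = [A⁻], so Henderson-Hasselbalch gives pH = pKa = -log(8.12e-04) = 3.09.

pH = pKa = 3.09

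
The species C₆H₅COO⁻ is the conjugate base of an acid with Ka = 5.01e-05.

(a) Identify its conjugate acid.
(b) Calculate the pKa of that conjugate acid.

(a) The conjugate acid is formed by adding one H⁺ to C₆H₅COO⁻, giving C₆H₅COOH. (b) pKa = -log(Ka) = -log(5.01e-05) = 4.30.

Conjugate acid: C₆H₅COOH; pK_a = 4.30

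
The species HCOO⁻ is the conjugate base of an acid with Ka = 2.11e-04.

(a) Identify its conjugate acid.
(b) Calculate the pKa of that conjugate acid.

(a) The conjugate acid is formed by adding one H⁺ to HCOO⁻, giving HCOOH. (b) pKa = -log(Ka) = -log(2.11e-04) = 3.68.

Conjugate acid: HCOOH; pK_a = 3.68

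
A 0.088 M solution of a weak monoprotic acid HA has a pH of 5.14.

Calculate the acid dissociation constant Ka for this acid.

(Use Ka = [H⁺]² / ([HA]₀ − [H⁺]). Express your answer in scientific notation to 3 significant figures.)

[H⁺] = 10^(−pH) = 10^(−5.14) = 7.244e-06 M. For HA ⇌ H⁺ + A⁻, Ka = [H⁺][A⁻]/[HA] = [H⁺]² / ([HA]₀ − [H⁺]) = (7.244e-06)² / (0.088 − 7.244e-06) = 5.96e-10.

K_a = 5.96e-10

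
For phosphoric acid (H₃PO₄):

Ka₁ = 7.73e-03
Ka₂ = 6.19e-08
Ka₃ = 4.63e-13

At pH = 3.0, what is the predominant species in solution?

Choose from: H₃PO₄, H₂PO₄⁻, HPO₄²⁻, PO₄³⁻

pKa₁ = 2.11, pKa₂ = 7.21, pKa₃ = 12.33. For a polyprotic acid the predominant species crosses at each pKa: below pKa_n the protonated form dominates, above it the deprotonated form does. At pH = 3.0, the predominant species is H₂PO₄⁻.

H₂PO₄⁻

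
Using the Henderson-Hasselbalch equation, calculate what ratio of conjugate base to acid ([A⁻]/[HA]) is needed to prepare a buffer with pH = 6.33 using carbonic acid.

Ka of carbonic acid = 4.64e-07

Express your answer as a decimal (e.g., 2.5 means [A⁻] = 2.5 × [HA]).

pKa = -log(4.64e-07) = 6.3335. pH = pKa + log([A⁻]/[HA]), so log([A⁻]/[HA]) = pH − pKa = 6.33 − 6.3335 = -0.0035. [A⁻]/[HA] = 10^(-0.0035) = 0.992

[A⁻]/[HA] = 0.992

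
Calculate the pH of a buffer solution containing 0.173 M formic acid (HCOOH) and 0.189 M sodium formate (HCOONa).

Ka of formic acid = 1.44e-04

pKa = -log(1.44e-04) = 3.84. pH = pKa + log([A⁻]/[HA]) = 3.84 + log(0.189/0.173)

pH = 3.88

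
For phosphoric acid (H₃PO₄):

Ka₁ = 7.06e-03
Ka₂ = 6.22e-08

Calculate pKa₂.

pKa₂ = -log(Ka₂) = -log(6.22e-08) = 7.21.

pK_{a2} = 7.21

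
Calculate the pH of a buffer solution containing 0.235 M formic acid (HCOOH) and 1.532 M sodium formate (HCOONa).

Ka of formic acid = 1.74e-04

pKa = -log(1.74e-04) = 3.76. pH = pKa + log([A⁻]/[HA]) = 3.76 + log(1.532/0.235)

pH = 4.57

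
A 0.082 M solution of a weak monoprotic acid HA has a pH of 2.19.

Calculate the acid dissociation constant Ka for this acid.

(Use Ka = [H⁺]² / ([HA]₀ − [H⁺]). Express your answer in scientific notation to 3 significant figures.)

[H⁺] = 10^(−pH) = 10^(−2.19) = 6.457e-03 M. For HA ⇌ H⁺ + A⁻, Ka = [H⁺][A⁻]/[HA] = [H⁺]² / ([HA]₀ − [H⁺]) = (6.457e-03)² / (0.082 − 6.457e-03) = 5.52e-04.

K_a = 5.52e-04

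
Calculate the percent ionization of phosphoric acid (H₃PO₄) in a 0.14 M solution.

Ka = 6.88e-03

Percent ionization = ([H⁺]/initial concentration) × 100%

Using Ka equilibrium: x² + Ka×x - Ka×C = 0. Solving: [H⁺] = 2.7786e-02. Percent = (2.7786e-02/0.14) × 100

Percent ionization = 19.8%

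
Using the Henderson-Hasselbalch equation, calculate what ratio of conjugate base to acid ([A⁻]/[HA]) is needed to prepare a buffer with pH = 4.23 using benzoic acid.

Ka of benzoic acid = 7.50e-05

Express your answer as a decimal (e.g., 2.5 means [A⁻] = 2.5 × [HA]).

pKa = -log(7.50e-05) = 4.1249. pH = pKa + log([A⁻]/[HA]), so log([A⁻]/[HA]) = pH − pKa = 4.23 − 4.1249 = 0.1051. [A⁻]/[HA] = 10^(0.1051) = 1.27

[A⁻]/[HA] = 1.27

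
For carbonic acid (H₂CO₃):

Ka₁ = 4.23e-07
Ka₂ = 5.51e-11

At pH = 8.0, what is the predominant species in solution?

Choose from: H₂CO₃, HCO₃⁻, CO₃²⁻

pKa₁ = 6.37, pKa₂ = 10.26. For a polyprotic acid the predominant species crosses at each pKa: below pKa_n the protonated form dominates, above it the deprotonated form does. At pH = 8.0, the predominant species is HCO₃⁻.

HCO₃⁻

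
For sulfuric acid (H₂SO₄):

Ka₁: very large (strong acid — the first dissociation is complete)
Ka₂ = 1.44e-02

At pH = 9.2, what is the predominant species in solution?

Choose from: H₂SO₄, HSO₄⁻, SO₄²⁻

The first dissociation is complete, so H₂SO₄ itself is never the predominant species in water; pKa₂ = -log(1.44e-02) = 1.84. For a polyprotic acid the predominant species crosses at each pKa: below pKa_n the protonated form dominates, above it the deprotonated form does. At pH = 9.2, the predominant species is SO₄²⁻.

SO₄²⁻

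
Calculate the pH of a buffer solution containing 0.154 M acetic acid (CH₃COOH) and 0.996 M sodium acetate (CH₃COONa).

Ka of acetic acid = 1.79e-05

pKa = -log(1.79e-05) = 4.75. pH = pKa + log([A⁻]/[HA]) = 4.75 + log(0.996/0.154)

pH = 5.56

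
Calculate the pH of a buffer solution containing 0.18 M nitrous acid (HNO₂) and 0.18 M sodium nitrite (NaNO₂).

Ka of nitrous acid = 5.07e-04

pKa = -log(5.07e-04) = 3.29. pH = pKa + log([A⁻]/[HA]) = 3.29 + log(0.18/0.18)

pH = 3.29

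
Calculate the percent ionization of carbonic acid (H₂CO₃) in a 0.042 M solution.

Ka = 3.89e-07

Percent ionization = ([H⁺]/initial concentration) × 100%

Using Ka equilibrium: x² + Ka×x - Ka×C = 0. Solving: [H⁺] = 1.2763e-04. Percent = (1.2763e-04/0.042) × 100

Percent ionization = 0.304%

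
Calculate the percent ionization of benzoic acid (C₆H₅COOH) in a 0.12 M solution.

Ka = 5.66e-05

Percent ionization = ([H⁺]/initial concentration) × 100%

Using Ka equilibrium: x² + Ka×x - Ka×C = 0. Solving: [H⁺] = 2.5780e-03. Percent = (2.5780e-03/0.12) × 100

Percent ionization = 2.15%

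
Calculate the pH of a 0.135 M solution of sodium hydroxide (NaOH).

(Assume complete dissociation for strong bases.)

[OH⁻] = 0.135 M for strong base. pOH = -log[OH⁻] = 0.87, pH = 14 - pOH

pH = 13.13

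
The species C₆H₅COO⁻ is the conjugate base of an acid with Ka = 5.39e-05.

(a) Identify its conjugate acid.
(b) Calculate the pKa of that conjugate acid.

(a) The conjugate acid is formed by adding one H⁺ to C₆H₅COO⁻, giving C₆H₅COOH. (b) pKa = -log(Ka) = -log(5.39e-05) = 4.27.

Conjugate acid: C₆H₅COOH; pK_a = 4.27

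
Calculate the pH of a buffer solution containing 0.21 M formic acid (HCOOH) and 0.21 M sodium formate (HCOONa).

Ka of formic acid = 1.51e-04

pKa = -log(1.51e-04) = 3.82. pH = pKa + log([A⁻]/[HA]) = 3.82 + log(0.21/0.21)

pH = 3.82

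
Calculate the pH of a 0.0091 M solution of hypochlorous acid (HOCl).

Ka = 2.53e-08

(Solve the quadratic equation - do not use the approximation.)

x² + Ka×x - Ka×C = 0. Using quadratic formula: [H⁺] = 1.5161e-05

pH = 4.82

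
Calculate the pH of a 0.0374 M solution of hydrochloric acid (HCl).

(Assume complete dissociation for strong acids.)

[H⁺] = 0.0374 M for strong acid. pH = -log[H⁺] = -log(0.0374)

pH = 1.43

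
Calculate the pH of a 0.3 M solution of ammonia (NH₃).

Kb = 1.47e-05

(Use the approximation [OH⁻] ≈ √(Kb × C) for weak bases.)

[OH⁻] = √(Kb × C) = √(1.47e-05 × 0.3) = 2.1000e-03. pOH = 2.68, pH = 14 - pOH

pH = 11.32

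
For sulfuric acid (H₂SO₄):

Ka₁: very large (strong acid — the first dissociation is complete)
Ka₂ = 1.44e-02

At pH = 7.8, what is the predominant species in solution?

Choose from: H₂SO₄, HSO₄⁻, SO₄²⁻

The first dissociation is complete, so H₂SO₄ itself is never the predominant species in water; pKa₂ = -log(1.44e-02) = 1.84. For a polyprotic acid the predominant species crosses at each pKa: below pKa_n the protonated form dominates, above it the deprotonated form does. At pH = 7.8, the predominant species is SO₄²⁻.

SO₄²⁻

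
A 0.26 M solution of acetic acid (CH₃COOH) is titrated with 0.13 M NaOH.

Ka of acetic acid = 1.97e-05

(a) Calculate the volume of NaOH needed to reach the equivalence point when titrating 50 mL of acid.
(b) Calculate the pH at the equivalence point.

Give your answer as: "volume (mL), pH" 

moles acid = 0.26 × 50/1000 = 0.013 mol; V_base = moles/0.13 × 1000 = 100.0 mL. At equivalence only the conjugate base is present: [A⁻] = 0.013/0.150 = 8.6667e-02 M. Kb = Kw/Ka = 5.08e-10; [OH⁻] = √(Kb × [A⁻]) = 6.6327e-06; pOH = 5.18; pH = 14 - pOH = 8.82.

V = 100.0 mL, pH = 8.82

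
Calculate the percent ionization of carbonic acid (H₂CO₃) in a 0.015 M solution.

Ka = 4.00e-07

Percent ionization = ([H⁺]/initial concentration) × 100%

Using Ka equilibrium: x² + Ka×x - Ka×C = 0. Solving: [H⁺] = 7.7260e-05. Percent = (7.7260e-05/0.015) × 100

Percent ionization = 0.515%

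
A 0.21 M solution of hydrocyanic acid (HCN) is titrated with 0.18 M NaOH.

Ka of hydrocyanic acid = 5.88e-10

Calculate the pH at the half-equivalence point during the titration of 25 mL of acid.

At half-equivalence [HA] = [A⁻], so Henderson-Hasselbalch gives pH = pKa = -log(5.88e-10) = 9.23.

pH = pKa = 9.23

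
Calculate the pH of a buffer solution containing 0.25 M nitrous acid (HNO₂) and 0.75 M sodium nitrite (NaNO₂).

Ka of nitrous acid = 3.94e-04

pKa = -log(3.94e-04) = 3.40. pH = pKa + log([A⁻]/[HA]) = 3.40 + log(0.75/0.25)

pH = 3.88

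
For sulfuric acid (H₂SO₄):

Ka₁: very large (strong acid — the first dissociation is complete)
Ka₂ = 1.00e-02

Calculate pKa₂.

pKa₂ = -log(Ka₂) = -log(1.00e-02) = 2.00.

pK_{a2} = 2.00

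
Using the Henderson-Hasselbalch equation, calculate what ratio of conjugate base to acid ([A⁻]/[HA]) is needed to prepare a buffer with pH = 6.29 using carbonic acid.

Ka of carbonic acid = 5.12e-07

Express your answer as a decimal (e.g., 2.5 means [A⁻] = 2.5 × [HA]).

pKa = -log(5.12e-07) = 6.2907. pH = pKa + log([A⁻]/[HA]), so log([A⁻]/[HA]) = pH − pKa = 6.29 − 6.2907 = -0.0007. [A⁻]/[HA] = 10^(-0.0007) = 0.998

[A⁻]/[HA] = 0.998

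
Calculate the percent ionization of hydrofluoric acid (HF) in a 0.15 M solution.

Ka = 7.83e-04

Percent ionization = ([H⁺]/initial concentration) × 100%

Using Ka equilibrium: x² + Ka×x - Ka×C = 0. Solving: [H⁺] = 1.0453e-02. Percent = (1.0453e-02/0.15) × 100

Percent ionization = 6.97%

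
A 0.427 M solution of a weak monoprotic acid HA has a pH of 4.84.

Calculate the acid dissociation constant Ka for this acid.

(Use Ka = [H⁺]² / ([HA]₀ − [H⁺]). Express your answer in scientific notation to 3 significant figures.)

[H⁺] = 10^(−pH) = 10^(−4.84) = 1.445e-05 M. For HA ⇌ H⁺ + A⁻, Ka = [H⁺][A⁻]/[HA] = [H⁺]² / ([HA]₀ − [H⁺]) = (1.445e-05)² / (0.427 − 1.445e-05) = 4.89e-10.

K_a = 4.89e-10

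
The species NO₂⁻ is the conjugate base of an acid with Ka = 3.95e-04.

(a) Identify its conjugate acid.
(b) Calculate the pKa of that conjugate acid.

(a) The conjugate acid is formed by adding one H⁺ to NO₂⁻, giving HNO₂. (b) pKa = -log(Ka) = -log(3.95e-04) = 3.40.

Conjugate acid: HNO₂; pK_a = 3.40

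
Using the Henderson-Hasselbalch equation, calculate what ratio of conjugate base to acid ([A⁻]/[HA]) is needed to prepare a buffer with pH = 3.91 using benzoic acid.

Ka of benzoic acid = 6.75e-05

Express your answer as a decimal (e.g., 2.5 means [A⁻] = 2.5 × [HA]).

pKa = -log(6.75e-05) = 4.1707. pH = pKa + log([A⁻]/[HA]), so log([A⁻]/[HA]) = pH − pKa = 3.91 − 4.1707 = -0.2607. [A⁻]/[HA] = 10^(-0.2607) = 0.549

[A⁻]/[HA] = 0.549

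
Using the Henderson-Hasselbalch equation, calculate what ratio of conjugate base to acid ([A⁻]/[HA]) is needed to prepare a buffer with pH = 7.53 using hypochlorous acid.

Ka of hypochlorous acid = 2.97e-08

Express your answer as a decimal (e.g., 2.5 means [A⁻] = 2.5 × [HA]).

pKa = -log(2.97e-08) = 7.5272. pH = pKa + log([A⁻]/[HA]), so log([A⁻]/[HA]) = pH − pKa = 7.53 − 7.5272 = 0.0028. [A⁻]/[HA] = 10^(0.0028) = 1.01

[A⁻]/[HA] = 1.01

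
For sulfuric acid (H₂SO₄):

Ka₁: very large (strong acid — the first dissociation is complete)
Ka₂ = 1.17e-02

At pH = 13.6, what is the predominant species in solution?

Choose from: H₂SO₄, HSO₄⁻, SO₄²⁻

The first dissociation is complete, so H₂SO₄ itself is never the predominant species in water; pKa₂ = -log(1.17e-02) = 1.93. For a polyprotic acid the predominant species crosses at each pKa: below pKa_n the protonated form dominates, above it the deprotonated form does. At pH = 13.6, the predominant species is SO₄²⁻.

SO₄²⁻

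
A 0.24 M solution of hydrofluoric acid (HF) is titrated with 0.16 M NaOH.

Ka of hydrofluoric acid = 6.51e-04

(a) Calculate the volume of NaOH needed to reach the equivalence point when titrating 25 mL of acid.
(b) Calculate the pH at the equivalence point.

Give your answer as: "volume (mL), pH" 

moles acid = 0.24 × 25/1000 = 0.006 mol; V_base = moles/0.16 × 1000 = 37.5 mL. At equivalence only the conjugate base is present: [A⁻] = 0.006/0.062 = 9.6000e-02 M. Kb = Kw/Ka = 1.54e-11; [OH⁻] = √(Kb × [A⁻]) = 1.2144e-06; pOH = 5.92; pH = 14 - pOH = 8.08.

V = 37.5 mL, pH = 8.08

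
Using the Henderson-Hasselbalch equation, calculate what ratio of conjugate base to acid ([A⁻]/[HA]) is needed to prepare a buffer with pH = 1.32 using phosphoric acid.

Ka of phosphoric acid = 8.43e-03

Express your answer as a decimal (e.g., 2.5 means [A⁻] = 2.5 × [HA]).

pKa = -log(8.43e-03) = 2.0742. pH = pKa + log([A⁻]/[HA]), so log([A⁻]/[HA]) = pH − pKa = 1.32 − 2.0742 = -0.7542. [A⁻]/[HA] = 10^(-0.7542) = 0.176

[A⁻]/[HA] = 0.176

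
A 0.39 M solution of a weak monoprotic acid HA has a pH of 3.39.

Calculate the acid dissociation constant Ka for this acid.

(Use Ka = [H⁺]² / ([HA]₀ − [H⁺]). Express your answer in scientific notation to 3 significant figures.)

[H⁺] = 10^(−pH) = 10^(−3.39) = 4.074e-04 M. For HA ⇌ H⁺ + A⁻, Ka = [H⁺][A⁻]/[HA] = [H⁺]² / ([HA]₀ − [H⁺]) = (4.074e-04)² / (0.39 − 4.074e-04) = 4.26e-07.

K_a = 4.26e-07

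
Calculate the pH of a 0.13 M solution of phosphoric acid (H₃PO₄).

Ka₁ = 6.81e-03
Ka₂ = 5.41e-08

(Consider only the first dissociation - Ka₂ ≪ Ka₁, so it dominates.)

First dissociation dominates. From Ka₁ = [H⁺][HA⁻]/[H₂A], x² + Ka₁·x − Ka₁·C = 0 with C = 0.13 M and Ka₁ = 6.81e-03. Solving: [H⁺] = (−Ka₁ + √(Ka₁² + 4·Ka₁·C)) / 2 = 2.6543e-02 M. pH = -log(2.6543e-02) = 1.58.

pH = 1.58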